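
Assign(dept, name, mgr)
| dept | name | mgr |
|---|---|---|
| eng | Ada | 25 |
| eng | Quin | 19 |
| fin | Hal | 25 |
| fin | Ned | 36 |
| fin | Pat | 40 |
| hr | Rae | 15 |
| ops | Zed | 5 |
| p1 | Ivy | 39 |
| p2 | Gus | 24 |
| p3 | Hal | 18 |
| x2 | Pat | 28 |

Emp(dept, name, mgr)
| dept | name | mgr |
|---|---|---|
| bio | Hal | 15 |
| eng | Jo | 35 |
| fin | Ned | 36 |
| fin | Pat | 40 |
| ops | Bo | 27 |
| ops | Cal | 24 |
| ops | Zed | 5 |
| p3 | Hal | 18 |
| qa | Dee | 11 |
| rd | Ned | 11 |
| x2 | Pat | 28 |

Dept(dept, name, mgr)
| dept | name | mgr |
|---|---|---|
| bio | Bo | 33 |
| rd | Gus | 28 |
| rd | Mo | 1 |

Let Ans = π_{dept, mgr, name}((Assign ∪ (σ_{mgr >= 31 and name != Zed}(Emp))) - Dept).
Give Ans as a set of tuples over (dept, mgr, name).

{(eng, 19, Quin), (eng, 25, Ada), (eng, 35, Jo), (fin, 25, Hal), (fin, 36, Ned), (fin, 40, Pat), (hr, 15, Rae), (ops, 5, Zed), (p1, 39, Ivy), (p2, 24, Gus), (p3, 18, Hal), (x2, 28, Pat)}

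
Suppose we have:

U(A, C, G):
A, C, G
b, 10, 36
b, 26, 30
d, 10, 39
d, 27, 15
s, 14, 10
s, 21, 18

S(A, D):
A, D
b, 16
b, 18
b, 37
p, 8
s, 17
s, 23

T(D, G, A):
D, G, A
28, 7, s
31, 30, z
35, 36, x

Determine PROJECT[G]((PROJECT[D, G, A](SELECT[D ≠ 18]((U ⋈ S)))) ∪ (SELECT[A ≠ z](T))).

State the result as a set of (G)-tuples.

U ⋈ S (natural join on A): {(b, 10, 36, 16), (b, 10, 36, 18), (b, 10, 36, 37), (b, 26, 30, 16), (b, 26, 30, 18), (b, 26, 30, 37), (s, 14, 10, 17), (s, 14, 10, 23), (s, 21, 18, 17), (s, 21, 18, 23)}
Selection D ≠ 18: {(b, 10, 36, 16), (b, 10, 36, 37), (b, 26, 30, 16), (b, 26, 30, 37), (s, 14, 10, 17), (s, 14, 10, 23), (s, 21, 18, 17), (s, 21, 18, 23)}
Keep only column(s) D, G, A: {(16, 30, b), (16, 36, b), (17, 10, s), (17, 18, s), (23, 10, s), (23, 18, s), (37, 30, b), (37, 36, b)}
Selection A ≠ z: {(28, 7, s), (35, 36, x)}
Set union of the two operands is {(16, 30, b), (16, 36, b), (17, 10, s), (17, 18, s), (23, 10, s), (23, 18, s), (28, 7, s), (35, 36, x), (37, 30, b), (37, 36, b)}.
Keep only column(s) G (5 duplicate(s) eliminated): {10, 18, 30, 36, 7}

{10, 18, 30, 36, 7}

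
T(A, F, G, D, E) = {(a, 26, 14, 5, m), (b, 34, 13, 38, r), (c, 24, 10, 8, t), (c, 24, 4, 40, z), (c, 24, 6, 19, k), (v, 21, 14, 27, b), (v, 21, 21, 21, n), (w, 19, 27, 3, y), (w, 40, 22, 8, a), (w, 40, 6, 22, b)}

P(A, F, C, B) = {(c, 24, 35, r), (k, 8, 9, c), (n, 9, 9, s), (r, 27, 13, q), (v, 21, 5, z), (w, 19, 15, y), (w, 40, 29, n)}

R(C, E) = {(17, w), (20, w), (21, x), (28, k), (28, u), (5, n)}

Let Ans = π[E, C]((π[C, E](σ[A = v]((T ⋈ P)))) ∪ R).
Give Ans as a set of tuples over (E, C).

{(b, 5), (k, 28), (n, 5), (u, 28), (w, 17), (w, 20), (x, 21)}

Joining T and P on A, F yields {(c, 24, 10, 8, t, 35, r), (c, 24, 4, 40, z, 35, r), (c, 24, 6, 19, k, 35, r), (v, 21, 14, 27, b, 5, z), (v, 21, 21, 21, n, 5, z), (w, 19, 27, 3, y, 15, y), (w, 40, 22, 8, a, 29, n), (w, 40, 6, 22, b, 29, n)}.
σ[A = v]: keep tuples satisfying A = v → {(v, 21, 14, 27, b, 5, z), (v, 21, 21, 21, n, 5, z)}
Keep only column(s) C, E: {(5, b), (5, n)}
Taking the union: {(17, w), (20, w), (21, x), (28, k), (28, u), (5, b), (5, n)}
Keep only column(s) E, C: {(b, 5), (k, 28), (n, 5), (u, 28), (w, 17), (w, 20), (x, 21)}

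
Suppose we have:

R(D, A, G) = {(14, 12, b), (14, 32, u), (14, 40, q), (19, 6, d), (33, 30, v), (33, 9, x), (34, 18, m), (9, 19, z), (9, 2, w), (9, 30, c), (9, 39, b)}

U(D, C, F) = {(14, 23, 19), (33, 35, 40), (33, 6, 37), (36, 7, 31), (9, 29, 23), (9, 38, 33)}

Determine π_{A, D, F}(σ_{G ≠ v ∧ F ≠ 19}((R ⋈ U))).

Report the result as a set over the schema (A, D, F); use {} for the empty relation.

{(19, 9, 23), (19, 9, 33), (2, 9, 23), (2, 9, 33), (30, 9, 23), (30, 9, 33), (39, 9, 23), (39, 9, 33), (9, 33, 37), (9, 33, 40)}

R ⋈ U (natural join on D): {(14, 12, b, 23, 19), (14, 32, u, 23, 19), (14, 40, q, 23, 19), (33, 30, v, 35, 40), (33, 30, v, 6, 37), (33, 9, x, 35, 40), (33, 9, x, 6, 37), (9, 19, z, 29, 23), (9, 19, z, 38, 33), (9, 2, w, 29, 23), (9, 2, w, 38, 33), (9, 30, c, 29, 23), (9, 30, c, 38, 33), (9, 39, b, 29, 23), (9, 39, b, 38, 33)}
σ[G ≠ v ∧ F ≠ 19]: keep tuples satisfying G ≠ v ∧ F ≠ 19 → {(33, 9, x, 35, 40), (33, 9, x, 6, 37), (9, 19, z, 29, 23), (9, 19, z, 38, 33), (9, 2, w, 29, 23), (9, 2, w, 38, 33), (9, 30, c, 29, 23), (9, 30, c, 38, 33), (9, 39, b, 29, 23), (9, 39, b, 38, 33)}
π_{A, D, F} gives {(19, 9, 23), (19, 9, 33), (2, 9, 23), (2, 9, 33), (30, 9, 23), (30, 9, 33), (39, 9, 23), (39, 9, 33), (9, 33, 37), (9, 33, 40)}.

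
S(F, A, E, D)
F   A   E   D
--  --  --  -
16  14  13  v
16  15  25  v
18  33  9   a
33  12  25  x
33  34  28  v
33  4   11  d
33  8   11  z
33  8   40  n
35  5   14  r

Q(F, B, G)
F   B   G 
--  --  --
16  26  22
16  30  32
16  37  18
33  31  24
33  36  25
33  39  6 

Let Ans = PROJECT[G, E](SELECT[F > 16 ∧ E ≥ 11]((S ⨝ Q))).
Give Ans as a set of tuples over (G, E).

Natural join on F: {(16, 14, 13, v, 26, 22), (16, 14, 13, v, 30, 32), (16, 14, 13, v, 37, 18), (16, 15, 25, v, 26, 22), (16, 15, 25, v, 30, 32), (16, 15, 25, v, 37, 18), (33, 12, 25, x, 31, 24), (33, 12, 25, x, 36, 25), (33, 12, 25, x, 39, 6), (33, 34, 28, v, 31, 24), (33, 34, 28, v, 36, 25), (33, 34, 28, v, 39, 6), (33, 4, 11, d, 31, 24), (33, 4, 11, d, 36, 25), (33, 4, 11, d, 39, 6), (33, 8, 11, z, 31, 24), (33, 8, 11, z, 36, 25), (33, 8, 11, z, 39, 6), (33, 8, 40, n, 31, 24), (33, 8, 40, n, 36, 25), (33, 8, 40, n, 39, 6)}
σ[F > 16 ∧ E ≥ 11]: keep tuples satisfying F > 16 ∧ E ≥ 11 → {(33, 12, 25, x, 31, 24), (33, 12, 25, x, 36, 25), (33, 12, 25, x, 39, 6), (33, 34, 28, v, 31, 24), (33, 34, 28, v, 36, 25), (33, 34, 28, v, 39, 6), (33, 4, 11, d, 31, 24), (33, 4, 11, d, 36, 25), (33, 4, 11, d, 39, 6), (33, 8, 11, z, 31, 24), (33, 8, 11, z, 36, 25), (33, 8, 11, z, 39, 6), (33, 8, 40, n, 31, 24), (33, 8, 40, n, 36, 25), (33, 8, 40, n, 39, 6)}
Keep only column(s) G, E (3 duplicate(s) eliminated): {(24, 11), (24, 25), (24, 28), (24, 40), (25, 11), (25, 25), (25, 28), (25, 40), (6, 11), (6, 25), (6, 28), (6, 40)}

{(24, 11), (24, 25), (24, 28), (24, 40), (25, 11), (25, 25), (25, 28), (25, 40), (6, 11), (6, 25), (6, 28), (6, 40)}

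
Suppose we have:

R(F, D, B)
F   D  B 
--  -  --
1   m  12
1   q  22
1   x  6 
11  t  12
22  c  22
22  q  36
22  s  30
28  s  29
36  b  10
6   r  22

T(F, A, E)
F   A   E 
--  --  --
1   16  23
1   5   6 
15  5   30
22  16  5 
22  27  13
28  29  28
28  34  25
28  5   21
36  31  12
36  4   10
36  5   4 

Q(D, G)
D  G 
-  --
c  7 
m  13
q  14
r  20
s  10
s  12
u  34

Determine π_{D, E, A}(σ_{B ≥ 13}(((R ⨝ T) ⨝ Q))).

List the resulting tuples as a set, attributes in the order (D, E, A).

{(c, 13, 27), (c, 5, 16), (q, 13, 27), (q, 23, 16), (q, 5, 16), (q, 6, 5), (s, 13, 27), (s, 21, 5), (s, 25, 34), (s, 28, 29), (s, 5, 16)}

Natural join on F: {(1, m, 12, 16, 23), (1, m, 12, 5, 6), (1, q, 22, 16, 23), (1, q, 22, 5, 6), (1, x, 6, 16, 23), (1, x, 6, 5, 6), (22, c, 22, 16, 5), (22, c, 22, 27, 13), (22, q, 36, 16, 5), (22, q, 36, 27, 13), (22, s, 30, 16, 5), (22, s, 30, 27, 13), (28, s, 29, 29, 28), (28, s, 29, 34, 25), (28, s, 29, 5, 21), (36, b, 10, 31, 12), (36, b, 10, 4, 10), (36, b, 10, 5, 4)}
Natural join on D: {(1, m, 12, 16, 23, 13), (1, m, 12, 5, 6, 13), (1, q, 22, 16, 23, 14), (1, q, 22, 5, 6, 14), (22, c, 22, 16, 5, 7), (22, c, 22, 27, 13, 7), (22, q, 36, 16, 5, 14), (22, q, 36, 27, 13, 14), (22, s, 30, 16, 5, 10), (22, s, 30, 16, 5, 12), (22, s, 30, 27, 13, 10), (22, s, 30, 27, 13, 12), (28, s, 29, 29, 28, 10), (28, s, 29, 29, 28, 12), (28, s, 29, 34, 25, 10), (28, s, 29, 34, 25, 12), (28, s, 29, 5, 21, 10), (28, s, 29, 5, 21, 12)}
σ[B ≥ 13]: keep tuples satisfying B ≥ 13 → {(1, q, 22, 16, 23, 14), (1, q, 22, 5, 6, 14), (22, c, 22, 16, 5, 7), (22, c, 22, 27, 13, 7), (22, q, 36, 16, 5, 14), (22, q, 36, 27, 13, 14), (22, s, 30, 16, 5, 10), (22, s, 30, 16, 5, 12), (22, s, 30, 27, 13, 10), (22, s, 30, 27, 13, 12), (28, s, 29, 29, 28, 10), (28, s, 29, 29, 28, 12), (28, s, 29, 34, 25, 10), (28, s, 29, 34, 25, 12), (28, s, 29, 5, 21, 10), (28, s, 29, 5, 21, 12)}
Projecting to D, E, A (5 duplicate(s) eliminated): {(c, 13, 27), (c, 5, 16), (q, 13, 27), (q, 23, 16), (q, 5, 16), (q, 6, 5), (s, 13, 27), (s, 21, 5), (s, 25, 34), (s, 28, 29), (s, 5, 16)}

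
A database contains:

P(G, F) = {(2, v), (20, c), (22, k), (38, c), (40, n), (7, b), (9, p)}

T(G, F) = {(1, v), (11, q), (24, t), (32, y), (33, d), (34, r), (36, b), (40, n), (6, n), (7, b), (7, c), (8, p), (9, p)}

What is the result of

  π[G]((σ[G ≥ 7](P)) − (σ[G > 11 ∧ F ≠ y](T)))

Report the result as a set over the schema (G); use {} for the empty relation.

{20, 22, 38, 7, 9}

Filtering on G ≥ 7 leaves {(20, c), (22, k), (38, c), (40, n), (7, b), (9, p)}.
Filtering on G > 11 ∧ F ≠ y leaves {(24, t), (33, d), (34, r), (36, b), (40, n)}.
Taking the difference: {(20, c), (22, k), (38, c), (7, b), (9, p)}
π_{G} gives {20, 22, 38, 7, 9}.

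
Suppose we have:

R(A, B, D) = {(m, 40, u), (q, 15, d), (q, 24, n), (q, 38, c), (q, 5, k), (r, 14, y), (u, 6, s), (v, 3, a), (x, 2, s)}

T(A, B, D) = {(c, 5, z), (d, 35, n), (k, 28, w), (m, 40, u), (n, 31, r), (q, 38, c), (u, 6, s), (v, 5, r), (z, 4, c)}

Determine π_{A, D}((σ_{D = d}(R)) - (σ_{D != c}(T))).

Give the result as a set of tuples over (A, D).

σ[D = d]: keep tuples satisfying D = d → {(q, 15, d)}
σ[D != c]: keep tuples satisfying D != c → {(c, 5, z), (d, 35, n), (k, 28, w), (m, 40, u), (n, 31, r), (u, 6, s), (v, 5, r)}
Set difference of the two operands is {(q, 15, d)}.
π[A, D]: project onto (A, D) → {(q, d)}

{(q, d)}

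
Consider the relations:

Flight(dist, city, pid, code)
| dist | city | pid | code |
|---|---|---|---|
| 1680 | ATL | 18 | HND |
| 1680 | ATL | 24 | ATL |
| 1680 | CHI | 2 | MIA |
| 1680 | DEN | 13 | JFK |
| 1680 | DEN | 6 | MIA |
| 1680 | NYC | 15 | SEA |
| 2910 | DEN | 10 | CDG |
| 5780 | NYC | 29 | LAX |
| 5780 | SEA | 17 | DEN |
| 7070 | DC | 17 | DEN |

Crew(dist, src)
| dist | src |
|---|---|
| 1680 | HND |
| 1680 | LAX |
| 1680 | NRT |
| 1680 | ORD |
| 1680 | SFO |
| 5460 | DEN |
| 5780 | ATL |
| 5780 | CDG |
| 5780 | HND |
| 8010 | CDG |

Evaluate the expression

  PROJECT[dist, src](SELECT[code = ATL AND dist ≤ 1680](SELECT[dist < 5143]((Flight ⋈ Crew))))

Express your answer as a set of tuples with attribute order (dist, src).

Joining Flight and Crew on dist yields {(1680, ATL, 18, HND, HND), (1680, ATL, 18, HND, LAX), (1680, ATL, 18, HND, NRT), (1680, ATL, 18, HND, ORD), (1680, ATL, 18, HND, SFO), (1680, ATL, 24, ATL, HND), (1680, ATL, 24, ATL, LAX), (1680, ATL, 24, ATL, NRT), (1680, ATL, 24, ATL, ORD), (1680, ATL, 24, ATL, SFO), (1680, CHI, 2, MIA, HND), (1680, CHI, 2, MIA, LAX), (1680, CHI, 2, MIA, NRT), (1680, CHI, 2, MIA, ORD), (1680, CHI, 2, MIA, SFO), (1680, DEN, 13, JFK, HND), (1680, DEN, 13, JFK, LAX), (1680, DEN, 13, JFK, NRT), (1680, DEN, 13, JFK, ORD), (1680, DEN, 13, JFK, SFO), (1680, DEN, 6, MIA, HND), (1680, DEN, 6, MIA, LAX), (1680, DEN, 6, MIA, NRT), (1680, DEN, 6, MIA, ORD), (1680, DEN, 6, MIA, SFO), (1680, NYC, 15, SEA, HND), (1680, NYC, 15, SEA, LAX), (1680, NYC, 15, SEA, NRT), (1680, NYC, 15, SEA, ORD), (1680, NYC, 15, SEA, SFO), (5780, NYC, 29, LAX, ATL), (5780, NYC, 29, LAX, CDG), (5780, NYC, 29, LAX, HND), (5780, SEA, 17, DEN, ATL), (5780, SEA, 17, DEN, CDG), (5780, SEA, 17, DEN, HND)}.
Selection dist < 5143: {(1680, ATL, 18, HND, HND), (1680, ATL, 18, HND, LAX), (1680, ATL, 18, HND, NRT), (1680, ATL, 18, HND, ORD), (1680, ATL, 18, HND, SFO), (1680, ATL, 24, ATL, HND), (1680, ATL, 24, ATL, LAX), (1680, ATL, 24, ATL, NRT), (1680, ATL, 24, ATL, ORD), (1680, ATL, 24, ATL, SFO), (1680, CHI, 2, MIA, HND), (1680, CHI, 2, MIA, LAX), (1680, CHI, 2, MIA, NRT), (1680, CHI, 2, MIA, ORD), (1680, CHI, 2, MIA, SFO), (1680, DEN, 13, JFK, HND), (1680, DEN, 13, JFK, LAX), (1680, DEN, 13, JFK, NRT), (1680, DEN, 13, JFK, ORD), (1680, DEN, 13, JFK, SFO), (1680, DEN, 6, MIA, HND), (1680, DEN, 6, MIA, LAX), (1680, DEN, 6, MIA, NRT), (1680, DEN, 6, MIA, ORD), (1680, DEN, 6, MIA, SFO), (1680, NYC, 15, SEA, HND), (1680, NYC, 15, SEA, LAX), (1680, NYC, 15, SEA, NRT), (1680, NYC, 15, SEA, ORD), (1680, NYC, 15, SEA, SFO)}
Selection code = ATL AND dist ≤ 1680: {(1680, ATL, 24, ATL, HND), (1680, ATL, 24, ATL, LAX), (1680, ATL, 24, ATL, NRT), (1680, ATL, 24, ATL, ORD), (1680, ATL, 24, ATL, SFO)}
π_{dist, src} gives {(1680, HND), (1680, LAX), (1680, NRT), (1680, ORD), (1680, SFO)}.

{(1680, HND), (1680, LAX), (1680, NRT), (1680, ORD), (1680, SFO)}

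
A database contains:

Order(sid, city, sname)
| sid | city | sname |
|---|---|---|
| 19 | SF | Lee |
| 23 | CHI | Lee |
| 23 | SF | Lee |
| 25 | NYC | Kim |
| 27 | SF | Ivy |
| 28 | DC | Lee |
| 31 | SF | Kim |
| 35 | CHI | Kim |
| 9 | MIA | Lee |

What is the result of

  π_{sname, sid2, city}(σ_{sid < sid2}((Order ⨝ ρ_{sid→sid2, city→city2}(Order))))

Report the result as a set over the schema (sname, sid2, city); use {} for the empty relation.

{(Kim, 31, NYC), (Kim, 35, NYC), (Kim, 35, SF), (Lee, 19, MIA), (Lee, 23, MIA), (Lee, 23, SF), (Lee, 28, CHI), (Lee, 28, MIA), (Lee, 28, SF)}

ρ[sid→sid2, city→city2]: schema becomes (sid2, city2, sname); tuples unchanged.
Joining Order and ρ_{sid→sid2, city→city2}(Order) on sname yields {(19, SF, Lee, 19, SF), (19, SF, Lee, 23, CHI), (19, SF, Lee, 23, SF), (19, SF, Lee, 28, DC), (19, SF, Lee, 9, MIA), (23, CHI, Lee, 19, SF), (23, CHI, Lee, 23, CHI), (23, CHI, Lee, 23, SF), (23, CHI, Lee, 28, DC), (23, CHI, Lee, 9, MIA), (23, SF, Lee, 19, SF), (23, SF, Lee, 23, CHI), (23, SF, Lee, 23, SF), (23, SF, Lee, 28, DC), (23, SF, Lee, 9, MIA), (25, NYC, Kim, 25, NYC), (25, NYC, Kim, 31, SF), (25, NYC, Kim, 35, CHI), (27, SF, Ivy, 27, SF), (28, DC, Lee, 19, SF), (28, DC, Lee, 23, CHI), (28, DC, Lee, 23, SF), (28, DC, Lee, 28, DC), (28, DC, Lee, 9, MIA), (31, SF, Kim, 25, NYC), (31, SF, Kim, 31, SF), (31, SF, Kim, 35, CHI), (35, CHI, Kim, 25, NYC), (35, CHI, Kim, 31, SF), (35, CHI, Kim, 35, CHI), (9, MIA, Lee, 19, SF), (9, MIA, Lee, 23, CHI), (9, MIA, Lee, 23, SF), (9, MIA, Lee, 28, DC), (9, MIA, Lee, 9, MIA)}.
Selection sid < sid2: {(19, SF, Lee, 23, CHI), (19, SF, Lee, 23, SF), (19, SF, Lee, 28, DC), (23, CHI, Lee, 28, DC), (23, SF, Lee, 28, DC), (25, NYC, Kim, 31, SF), (25, NYC, Kim, 35, CHI), (31, SF, Kim, 35, CHI), (9, MIA, Lee, 19, SF), (9, MIA, Lee, 23, CHI), (9, MIA, Lee, 23, SF), (9, MIA, Lee, 28, DC)}
Projecting to sname, sid2, city (3 duplicate(s) eliminated): {(Kim, 31, NYC), (Kim, 35, NYC), (Kim, 35, SF), (Lee, 19, MIA), (Lee, 23, MIA), (Lee, 23, SF), (Lee, 28, CHI), (Lee, 28, MIA), (Lee, 28, SF)}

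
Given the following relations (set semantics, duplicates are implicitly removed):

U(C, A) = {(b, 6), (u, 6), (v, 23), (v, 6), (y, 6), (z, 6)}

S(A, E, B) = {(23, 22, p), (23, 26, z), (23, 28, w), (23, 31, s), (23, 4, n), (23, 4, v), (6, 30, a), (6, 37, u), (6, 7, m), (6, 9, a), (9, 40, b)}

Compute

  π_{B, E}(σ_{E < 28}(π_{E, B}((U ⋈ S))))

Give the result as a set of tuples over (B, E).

{(a, 9), (m, 7), (n, 4), (p, 22), (v, 4), (z, 26)}

Joining U and S on A yields {(b, 6, 30, a), (b, 6, 37, u), (b, 6, 7, m), (b, 6, 9, a), (u, 6, 30, a), (u, 6, 37, u), (u, 6, 7, m), (u, 6, 9, a), (v, 23, 22, p), (v, 23, 26, z), (v, 23, 28, w), (v, 23, 31, s), (v, 23, 4, n), (v, 23, 4, v), (v, 6, 30, a), (v, 6, 37, u), (v, 6, 7, m), (v, 6, 9, a), (y, 6, 30, a), (y, 6, 37, u), (y, 6, 7, m), (y, 6, 9, a), (z, 6, 30, a), (z, 6, 37, u), (z, 6, 7, m), (z, 6, 9, a)}.
π[E, B]: project onto (E, B) (16 duplicate(s) eliminated) → {(22, p), (26, z), (28, w), (30, a), (31, s), (37, u), (4, n), (4, v), (7, m), (9, a)}
Selection E < 28: {(22, p), (26, z), (4, n), (4, v), (7, m), (9, a)}
π[B, E]: project onto (B, E) → {(a, 9), (m, 7), (n, 4), (p, 22), (v, 4), (z, 26)}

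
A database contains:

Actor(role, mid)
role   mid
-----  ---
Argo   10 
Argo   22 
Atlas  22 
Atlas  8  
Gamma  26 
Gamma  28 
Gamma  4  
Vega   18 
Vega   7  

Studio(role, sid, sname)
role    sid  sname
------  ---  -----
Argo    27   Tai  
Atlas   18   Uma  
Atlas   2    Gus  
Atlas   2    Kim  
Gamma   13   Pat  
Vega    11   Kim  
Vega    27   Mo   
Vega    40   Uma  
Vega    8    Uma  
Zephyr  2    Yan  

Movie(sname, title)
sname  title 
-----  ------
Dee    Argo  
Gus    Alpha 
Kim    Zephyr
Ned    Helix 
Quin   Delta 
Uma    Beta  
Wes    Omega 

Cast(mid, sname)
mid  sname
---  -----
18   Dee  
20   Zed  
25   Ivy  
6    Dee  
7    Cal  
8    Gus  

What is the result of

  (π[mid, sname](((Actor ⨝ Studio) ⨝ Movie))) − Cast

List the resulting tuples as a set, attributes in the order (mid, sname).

{(18, Kim), (18, Uma), (22, Gus), (22, Kim), (22, Uma), (7, Kim), (7, Uma), (8, Kim), (8, Uma)}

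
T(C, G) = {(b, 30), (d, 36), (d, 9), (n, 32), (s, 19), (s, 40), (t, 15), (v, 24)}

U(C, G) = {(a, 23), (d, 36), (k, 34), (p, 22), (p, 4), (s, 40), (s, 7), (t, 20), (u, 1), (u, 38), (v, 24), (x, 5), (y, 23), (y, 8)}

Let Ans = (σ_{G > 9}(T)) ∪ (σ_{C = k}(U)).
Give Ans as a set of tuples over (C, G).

Apply σ_{G > 9}; surviving tuples: {(b, 30), (d, 36), (n, 32), (s, 19), (s, 40), (t, 15), (v, 24)}
Apply σ_{C = k}; surviving tuples: {(k, 34)}
Union: {(b, 30), (d, 36), (n, 32), (s, 19), (s, 40), (t, 15), (v, 24)} with {(k, 34)} → {(b, 30), (d, 36), (k, 34), (n, 32), (s, 19), (s, 40), (t, 15), (v, 24)}

{(b, 30), (d, 36), (k, 34), (n, 32), (s, 19), (s, 40), (t, 15), (v, 24)}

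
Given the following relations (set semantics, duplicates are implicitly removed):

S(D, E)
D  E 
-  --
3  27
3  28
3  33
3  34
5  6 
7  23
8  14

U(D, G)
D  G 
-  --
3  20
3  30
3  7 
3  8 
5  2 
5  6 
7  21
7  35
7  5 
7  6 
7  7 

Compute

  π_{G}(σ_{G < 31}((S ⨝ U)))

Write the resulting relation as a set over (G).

Joining S and U on D yields {(3, 27, 20), (3, 27, 30), (3, 27, 7), (3, 27, 8), (3, 28, 20), (3, 28, 30), (3, 28, 7), (3, 28, 8), (3, 33, 20), (3, 33, 30), (3, 33, 7), (3, 33, 8), (3, 34, 20), (3, 34, 30), (3, 34, 7), (3, 34, 8), (5, 6, 2), (5, 6, 6), (7, 23, 21), (7, 23, 35), (7, 23, 5), (7, 23, 6), (7, 23, 7)}.
Selection G < 31: {(3, 27, 20), (3, 27, 30), (3, 27, 7), (3, 27, 8), (3, 28, 20), (3, 28, 30), (3, 28, 7), (3, 28, 8), (3, 33, 20), (3, 33, 30), (3, 33, 7), (3, 33, 8), (3, 34, 20), (3, 34, 30), (3, 34, 7), (3, 34, 8), (5, 6, 2), (5, 6, 6), (7, 23, 21), (7, 23, 5), (7, 23, 6), (7, 23, 7)}
Projecting to G (14 duplicate(s) eliminated): {2, 20, 21, 30, 5, 6, 7, 8}

{2, 20, 21, 30, 5, 6, 7, 8}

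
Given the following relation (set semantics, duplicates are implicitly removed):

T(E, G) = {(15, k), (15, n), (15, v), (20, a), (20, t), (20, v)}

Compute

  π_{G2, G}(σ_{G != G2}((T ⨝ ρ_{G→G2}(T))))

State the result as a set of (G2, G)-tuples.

{(a, t), (a, v), (k, n), (k, v), (n, k), (n, v), (t, a), (t, v), (v, a), (v, k), (v, n), (v, t)}

ρ[G→G2]: schema becomes (E, G2); tuples unchanged.
T ⋈ ρ_{G→G2}(T) (natural join on E): {(15, k, k), (15, k, n), (15, k, v), (15, n, k), (15, n, n), (15, n, v), (15, v, k), (15, v, n), (15, v, v), (20, a, a), (20, a, t), (20, a, v), (20, t, a), (20, t, t), (20, t, v), (20, v, a), (20, v, t), (20, v, v)}
Apply σ_{G != G2}; surviving tuples: {(15, k, n), (15, k, v), (15, n, k), (15, n, v), (15, v, k), (15, v, n), (20, a, t), (20, a, v), (20, t, a), (20, t, v), (20, v, a), (20, v, t)}
π[G2, G]: project onto (G2, G) → {(a, t), (a, v), (k, n), (k, v), (n, k), (n, v), (t, a), (t, v), (v, a), (v, k), (v, n), (v, t)}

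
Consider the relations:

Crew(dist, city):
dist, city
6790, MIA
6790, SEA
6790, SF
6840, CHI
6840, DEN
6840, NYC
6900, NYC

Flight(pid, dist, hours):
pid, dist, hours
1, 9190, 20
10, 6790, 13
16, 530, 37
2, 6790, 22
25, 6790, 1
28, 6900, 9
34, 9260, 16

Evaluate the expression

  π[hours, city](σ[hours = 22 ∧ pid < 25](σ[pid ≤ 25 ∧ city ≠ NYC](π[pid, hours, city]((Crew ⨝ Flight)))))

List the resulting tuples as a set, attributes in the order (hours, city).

Crew ⋈ Flight (natural join on dist): {(6790, MIA, 10, 13), (6790, MIA, 2, 22), (6790, MIA, 25, 1), (6790, SEA, 10, 13), (6790, SEA, 2, 22), (6790, SEA, 25, 1), (6790, SF, 10, 13), (6790, SF, 2, 22), (6790, SF, 25, 1), (6900, NYC, 28, 9)}
π_{pid, hours, city} gives {(10, 13, MIA), (10, 13, SEA), (10, 13, SF), (2, 22, MIA), (2, 22, SEA), (2, 22, SF), (25, 1, MIA), (25, 1, SEA), (25, 1, SF), (28, 9, NYC)}.
Filtering on pid ≤ 25 ∧ city ≠ NYC leaves {(10, 13, MIA), (10, 13, SEA), (10, 13, SF), (2, 22, MIA), (2, 22, SEA), (2, 22, SF), (25, 1, MIA), (25, 1, SEA), (25, 1, SF)}.
Filtering on hours = 22 ∧ pid < 25 leaves {(2, 22, MIA), (2, 22, SEA), (2, 22, SF)}.
π_{hours, city} gives {(22, MIA), (22, SEA), (22, SF)}.

{(22, MIA), (22, SEA), (22, SF)}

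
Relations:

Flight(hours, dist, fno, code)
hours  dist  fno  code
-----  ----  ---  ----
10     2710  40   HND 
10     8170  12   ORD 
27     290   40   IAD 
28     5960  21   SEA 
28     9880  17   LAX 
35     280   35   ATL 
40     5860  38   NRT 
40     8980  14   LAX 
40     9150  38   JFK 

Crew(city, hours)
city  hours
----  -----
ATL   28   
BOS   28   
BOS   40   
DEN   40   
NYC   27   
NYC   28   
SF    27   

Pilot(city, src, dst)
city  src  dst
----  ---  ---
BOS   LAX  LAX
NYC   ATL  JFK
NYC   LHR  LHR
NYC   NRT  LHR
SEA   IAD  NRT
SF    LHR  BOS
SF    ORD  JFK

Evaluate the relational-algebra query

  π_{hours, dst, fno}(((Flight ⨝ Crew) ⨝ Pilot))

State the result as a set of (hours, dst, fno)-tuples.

{(27, BOS, 40), (27, JFK, 40), (27, LHR, 40), (28, JFK, 17), (28, JFK, 21), (28, LAX, 17), (28, LAX, 21), (28, LHR, 17), (28, LHR, 21), (40, LAX, 14), (40, LAX, 38)}

Natural join on hours: {(27, 290, 40, IAD, NYC), (27, 290, 40, IAD, SF), (28, 5960, 21, SEA, ATL), (28, 5960, 21, SEA, BOS), (28, 5960, 21, SEA, NYC), (28, 9880, 17, LAX, ATL), (28, 9880, 17, LAX, BOS), (28, 9880, 17, LAX, NYC), (40, 5860, 38, NRT, BOS), (40, 5860, 38, NRT, DEN), (40, 8980, 14, LAX, BOS), (40, 8980, 14, LAX, DEN), (40, 9150, 38, JFK, BOS), (40, 9150, 38, JFK, DEN)}
Natural join on city: {(27, 290, 40, IAD, NYC, ATL, JFK), (27, 290, 40, IAD, NYC, LHR, LHR), (27, 290, 40, IAD, NYC, NRT, LHR), (27, 290, 40, IAD, SF, LHR, BOS), (27, 290, 40, IAD, SF, ORD, JFK), (28, 5960, 21, SEA, BOS, LAX, LAX), (28, 5960, 21, SEA, NYC, ATL, JFK), (28, 5960, 21, SEA, NYC, LHR, LHR), (28, 5960, 21, SEA, NYC, NRT, LHR), (28, 9880, 17, LAX, BOS, LAX, LAX), (28, 9880, 17, LAX, NYC, ATL, JFK), (28, 9880, 17, LAX, NYC, LHR, LHR), (28, 9880, 17, LAX, NYC, NRT, LHR), (40, 5860, 38, NRT, BOS, LAX, LAX), (40, 8980, 14, LAX, BOS, LAX, LAX), (40, 9150, 38, JFK, BOS, LAX, LAX)}
π_{hours, dst, fno} gives {(27, BOS, 40), (27, JFK, 40), (27, LHR, 40), (28, JFK, 17), (28, JFK, 21), (28, LAX, 17), (28, LAX, 21), (28, LHR, 17), (28, LHR, 21), (40, LAX, 14), (40, LAX, 38)} (5 duplicate(s) eliminated).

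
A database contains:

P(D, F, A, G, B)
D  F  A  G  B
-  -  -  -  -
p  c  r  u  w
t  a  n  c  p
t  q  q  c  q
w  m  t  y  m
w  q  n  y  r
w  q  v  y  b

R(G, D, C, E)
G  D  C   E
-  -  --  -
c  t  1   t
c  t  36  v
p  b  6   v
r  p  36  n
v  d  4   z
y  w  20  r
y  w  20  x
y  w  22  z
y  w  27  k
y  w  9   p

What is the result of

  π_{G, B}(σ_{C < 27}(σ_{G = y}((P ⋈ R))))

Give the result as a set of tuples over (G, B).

{(y, b), (y, m), (y, r)}

Joining P and R on D, G yields {(t, a, n, c, p, 1, t), (t, a, n, c, p, 36, v), (t, q, q, c, q, 1, t), (t, q, q, c, q, 36, v), (w, m, t, y, m, 20, r), (w, m, t, y, m, 20, x), (w, m, t, y, m, 22, z), (w, m, t, y, m, 27, k), (w, m, t, y, m, 9, p), (w, q, n, y, r, 20, r), (w, q, n, y, r, 20, x), (w, q, n, y, r, 22, z), (w, q, n, y, r, 27, k), (w, q, n, y, r, 9, p), (w, q, v, y, b, 20, r), (w, q, v, y, b, 20, x), (w, q, v, y, b, 22, z), (w, q, v, y, b, 27, k), (w, q, v, y, b, 9, p)}.
σ[G = y]: keep tuples satisfying G = y → {(w, m, t, y, m, 20, r), (w, m, t, y, m, 20, x), (w, m, t, y, m, 22, z), (w, m, t, y, m, 27, k), (w, m, t, y, m, 9, p), (w, q, n, y, r, 20, r), (w, q, n, y, r, 20, x), (w, q, n, y, r, 22, z), (w, q, n, y, r, 27, k), (w, q, n, y, r, 9, p), (w, q, v, y, b, 20, r), (w, q, v, y, b, 20, x), (w, q, v, y, b, 22, z), (w, q, v, y, b, 27, k), (w, q, v, y, b, 9, p)}
σ[C < 27]: keep tuples satisfying C < 27 → {(w, m, t, y, m, 20, r), (w, m, t, y, m, 20, x), (w, m, t, y, m, 22, z), (w, m, t, y, m, 9, p), (w, q, n, y, r, 20, r), (w, q, n, y, r, 20, x), (w, q, n, y, r, 22, z), (w, q, n, y, r, 9, p), (w, q, v, y, b, 20, r), (w, q, v, y, b, 20, x), (w, q, v, y, b, 22, z), (w, q, v, y, b, 9, p)}
π_{G, B} gives {(y, b), (y, m), (y, r)} (9 duplicate(s) eliminated).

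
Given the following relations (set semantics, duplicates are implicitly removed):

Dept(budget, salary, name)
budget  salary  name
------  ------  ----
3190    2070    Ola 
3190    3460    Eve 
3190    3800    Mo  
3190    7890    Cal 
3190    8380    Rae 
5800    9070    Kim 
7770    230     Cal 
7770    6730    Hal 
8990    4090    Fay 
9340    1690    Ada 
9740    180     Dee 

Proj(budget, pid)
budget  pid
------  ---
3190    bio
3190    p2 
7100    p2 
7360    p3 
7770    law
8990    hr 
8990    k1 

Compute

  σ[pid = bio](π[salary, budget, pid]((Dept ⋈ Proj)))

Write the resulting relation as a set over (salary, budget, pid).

Dept ⋈ Proj (natural join on budget): {(3190, 2070, Ola, bio), (3190, 2070, Ola, p2), (3190, 3460, Eve, bio), (3190, 3460, Eve, p2), (3190, 3800, Mo, bio), (3190, 3800, Mo, p2), (3190, 7890, Cal, bio), (3190, 7890, Cal, p2), (3190, 8380, Rae, bio), (3190, 8380, Rae, p2), (7770, 230, Cal, law), (7770, 6730, Hal, law), (8990, 4090, Fay, hr), (8990, 4090, Fay, k1)}
Keep only column(s) salary, budget, pid: {(2070, 3190, bio), (2070, 3190, p2), (230, 7770, law), (3460, 3190, bio), (3460, 3190, p2), (3800, 3190, bio), (3800, 3190, p2), (4090, 8990, hr), (4090, 8990, k1), (6730, 7770, law), (7890, 3190, bio), (7890, 3190, p2), (8380, 3190, bio), (8380, 3190, p2)}
Selection pid = bio: {(2070, 3190, bio), (3460, 3190, bio), (3800, 3190, bio), (7890, 3190, bio), (8380, 3190, bio)}

{(2070, 3190, bio), (3460, 3190, bio), (3800, 3190, bio), (7890, 3190, bio), (8380, 3190, bio)}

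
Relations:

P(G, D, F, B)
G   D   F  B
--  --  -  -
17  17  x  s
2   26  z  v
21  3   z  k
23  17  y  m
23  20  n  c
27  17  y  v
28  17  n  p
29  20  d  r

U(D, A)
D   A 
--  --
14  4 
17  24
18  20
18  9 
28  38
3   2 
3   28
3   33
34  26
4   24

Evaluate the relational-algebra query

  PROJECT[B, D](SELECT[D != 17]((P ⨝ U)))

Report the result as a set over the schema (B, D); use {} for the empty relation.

{(k, 3)}

Joining P and U on D yields {(17, 17, x, s, 24), (21, 3, z, k, 2), (21, 3, z, k, 28), (21, 3, z, k, 33), (23, 17, y, m, 24), (27, 17, y, v, 24), (28, 17, n, p, 24)}.
Filtering on D != 17 leaves {(21, 3, z, k, 2), (21, 3, z, k, 28), (21, 3, z, k, 33)}.
π_{B, D} gives {(k, 3)} (2 duplicate(s) eliminated).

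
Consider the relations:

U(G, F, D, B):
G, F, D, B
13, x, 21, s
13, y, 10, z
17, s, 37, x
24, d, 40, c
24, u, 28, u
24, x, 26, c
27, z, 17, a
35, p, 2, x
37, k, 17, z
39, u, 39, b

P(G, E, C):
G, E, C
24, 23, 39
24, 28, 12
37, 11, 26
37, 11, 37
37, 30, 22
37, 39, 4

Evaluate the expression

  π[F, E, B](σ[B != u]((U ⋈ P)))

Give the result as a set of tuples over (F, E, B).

{(d, 23, c), (d, 28, c), (k, 11, z), (k, 30, z), (k, 39, z), (x, 23, c), (x, 28, c)}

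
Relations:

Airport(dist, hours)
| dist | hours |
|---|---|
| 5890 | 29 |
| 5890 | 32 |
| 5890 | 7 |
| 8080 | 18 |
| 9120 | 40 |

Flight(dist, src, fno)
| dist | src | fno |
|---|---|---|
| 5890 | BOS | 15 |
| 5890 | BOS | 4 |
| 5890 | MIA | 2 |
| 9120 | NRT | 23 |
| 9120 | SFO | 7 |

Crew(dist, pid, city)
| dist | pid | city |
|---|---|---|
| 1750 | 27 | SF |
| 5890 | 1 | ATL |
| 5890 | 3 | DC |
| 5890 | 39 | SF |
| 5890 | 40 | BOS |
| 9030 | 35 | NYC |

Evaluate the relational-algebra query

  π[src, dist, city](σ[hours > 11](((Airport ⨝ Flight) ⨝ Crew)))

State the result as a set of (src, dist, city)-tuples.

Joining Airport and Flight on dist yields {(5890, 29, BOS, 15), (5890, 29, BOS, 4), (5890, 29, MIA, 2), (5890, 32, BOS, 15), (5890, 32, BOS, 4), (5890, 32, MIA, 2), (5890, 7, BOS, 15), (5890, 7, BOS, 4), (5890, 7, MIA, 2), (9120, 40, NRT, 23), (9120, 40, SFO, 7)}.
Joining (Airport ⨝ Flight) and Crew on dist yields {(5890, 29, BOS, 15, 1, ATL), (5890, 29, BOS, 15, 3, DC), (5890, 29, BOS, 15, 39, SF), (5890, 29, BOS, 15, 40, BOS), (5890, 29, BOS, 4, 1, ATL), (5890, 29, BOS, 4, 3, DC), (5890, 29, BOS, 4, 39, SF), (5890, 29, BOS, 4, 40, BOS), (5890, 29, MIA, 2, 1, ATL), (5890, 29, MIA, 2, 3, DC), (5890, 29, MIA, 2, 39, SF), (5890, 29, MIA, 2, 40, BOS), (5890, 32, BOS, 15, 1, ATL), (5890, 32, BOS, 15, 3, DC), (5890, 32, BOS, 15, 39, SF), (5890, 32, BOS, 15, 40, BOS), (5890, 32, BOS, 4, 1, ATL), (5890, 32, BOS, 4, 3, DC), (5890, 32, BOS, 4, 39, SF), (5890, 32, BOS, 4, 40, BOS), (5890, 32, MIA, 2, 1, ATL), (5890, 32, MIA, 2, 3, DC), (5890, 32, MIA, 2, 39, SF), (5890, 32, MIA, 2, 40, BOS), (5890, 7, BOS, 15, 1, ATL), (5890, 7, BOS, 15, 3, DC), (5890, 7, BOS, 15, 39, SF), (5890, 7, BOS, 15, 40, BOS), (5890, 7, BOS, 4, 1, ATL), (5890, 7, BOS, 4, 3, DC), (5890, 7, BOS, 4, 39, SF), (5890, 7, BOS, 4, 40, BOS), (5890, 7, MIA, 2, 1, ATL), (5890, 7, MIA, 2, 3, DC), (5890, 7, MIA, 2, 39, SF), (5890, 7, MIA, 2, 40, BOS)}.
Apply σ_{hours > 11}; surviving tuples: {(5890, 29, BOS, 15, 1, ATL), (5890, 29, BOS, 15, 3, DC), (5890, 29, BOS, 15, 39, SF), (5890, 29, BOS, 15, 40, BOS), (5890, 29, BOS, 4, 1, ATL), (5890, 29, BOS, 4, 3, DC), (5890, 29, BOS, 4, 39, SF), (5890, 29, BOS, 4, 40, BOS), (5890, 29, MIA, 2, 1, ATL), (5890, 29, MIA, 2, 3, DC), (5890, 29, MIA, 2, 39, SF), (5890, 29, MIA, 2, 40, BOS), (5890, 32, BOS, 15, 1, ATL), (5890, 32, BOS, 15, 3, DC), (5890, 32, BOS, 15, 39, SF), (5890, 32, BOS, 15, 40, BOS), (5890, 32, BOS, 4, 1, ATL), (5890, 32, BOS, 4, 3, DC), (5890, 32, BOS, 4, 39, SF), (5890, 32, BOS, 4, 40, BOS), (5890, 32, MIA, 2, 1, ATL), (5890, 32, MIA, 2, 3, DC), (5890, 32, MIA, 2, 39, SF), (5890, 32, MIA, 2, 40, BOS)}
Keep only column(s) src, dist, city (16 duplicate(s) eliminated): {(BOS, 5890, ATL), (BOS, 5890, BOS), (BOS, 5890, DC), (BOS, 5890, SF), (MIA, 5890, ATL), (MIA, 5890, BOS), (MIA, 5890, DC), (MIA, 5890, SF)}

{(BOS, 5890, ATL), (BOS, 5890, BOS), (BOS, 5890, DC), (BOS, 5890, SF), (MIA, 5890, ATL), (MIA, 5890, BOS), (MIA, 5890, DC), (MIA, 5890, SF)}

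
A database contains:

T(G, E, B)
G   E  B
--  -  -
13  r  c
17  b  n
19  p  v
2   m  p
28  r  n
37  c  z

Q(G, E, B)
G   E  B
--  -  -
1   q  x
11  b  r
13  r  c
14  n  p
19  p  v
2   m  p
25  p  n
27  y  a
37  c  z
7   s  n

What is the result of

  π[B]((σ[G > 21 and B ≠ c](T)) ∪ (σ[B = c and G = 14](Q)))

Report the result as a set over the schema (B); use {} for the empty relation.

{n, z}

Filtering on G > 21 and B ≠ c leaves {(28, r, n), (37, c, z)}.
Filtering on B = c and G = 14 leaves {}.
Set union of the two operands is {(28, r, n), (37, c, z)}.
Keep only column(s) B: {n, z}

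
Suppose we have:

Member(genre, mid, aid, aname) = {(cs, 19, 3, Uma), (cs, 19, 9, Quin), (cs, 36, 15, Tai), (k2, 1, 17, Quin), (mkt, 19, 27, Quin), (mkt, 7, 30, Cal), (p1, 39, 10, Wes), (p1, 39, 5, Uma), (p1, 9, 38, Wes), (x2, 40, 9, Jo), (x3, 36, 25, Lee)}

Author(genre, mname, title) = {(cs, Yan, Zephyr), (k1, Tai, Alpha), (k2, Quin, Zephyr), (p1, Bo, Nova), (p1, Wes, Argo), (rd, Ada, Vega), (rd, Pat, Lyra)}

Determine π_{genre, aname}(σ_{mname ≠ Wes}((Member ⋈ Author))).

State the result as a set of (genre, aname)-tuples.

{(cs, Quin), (cs, Tai), (cs, Uma), (k2, Quin), (p1, Uma), (p1, Wes)}

Natural join on genre: {(cs, 19, 3, Uma, Yan, Zephyr), (cs, 19, 9, Quin, Yan, Zephyr), (cs, 36, 15, Tai, Yan, Zephyr), (k2, 1, 17, Quin, Quin, Zephyr), (p1, 39, 10, Wes, Bo, Nova), (p1, 39, 10, Wes, Wes, Argo), (p1, 39, 5, Uma, Bo, Nova), (p1, 39, 5, Uma, Wes, Argo), (p1, 9, 38, Wes, Bo, Nova), (p1, 9, 38, Wes, Wes, Argo)}
Apply σ_{mname ≠ Wes}; surviving tuples: {(cs, 19, 3, Uma, Yan, Zephyr), (cs, 19, 9, Quin, Yan, Zephyr), (cs, 36, 15, Tai, Yan, Zephyr), (k2, 1, 17, Quin, Quin, Zephyr), (p1, 39, 10, Wes, Bo, Nova), (p1, 39, 5, Uma, Bo, Nova), (p1, 9, 38, Wes, Bo, Nova)}
Projecting to genre, aname (1 duplicate(s) eliminated): {(cs, Quin), (cs, Tai), (cs, Uma), (k2, Quin), (p1, Uma), (p1, Wes)}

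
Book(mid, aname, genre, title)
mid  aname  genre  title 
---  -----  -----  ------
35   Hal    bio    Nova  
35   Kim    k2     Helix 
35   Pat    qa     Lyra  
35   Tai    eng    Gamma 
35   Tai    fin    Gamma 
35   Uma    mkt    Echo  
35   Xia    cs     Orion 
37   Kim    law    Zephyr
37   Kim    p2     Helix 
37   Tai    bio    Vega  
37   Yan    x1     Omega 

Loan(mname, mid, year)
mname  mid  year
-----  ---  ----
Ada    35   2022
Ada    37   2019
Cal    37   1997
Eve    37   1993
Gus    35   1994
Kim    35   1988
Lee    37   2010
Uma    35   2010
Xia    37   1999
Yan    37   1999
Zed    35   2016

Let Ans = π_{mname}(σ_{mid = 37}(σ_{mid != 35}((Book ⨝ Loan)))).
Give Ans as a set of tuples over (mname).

{Ada, Cal, Eve, Lee, Xia, Yan}

Natural join on mid: {(35, Hal, bio, Nova, Ada, 2022), (35, Hal, bio, Nova, Gus, 1994), (35, Hal, bio, Nova, Kim, 1988), (35, Hal, bio, Nova, Uma, 2010), (35, Hal, bio, Nova, Zed, 2016), (35, Kim, k2, Helix, Ada, 2022), (35, Kim, k2, Helix, Gus, 1994), (35, Kim, k2, Helix, Kim, 1988), (35, Kim, k2, Helix, Uma, 2010), (35, Kim, k2, Helix, Zed, 2016), (35, Pat, qa, Lyra, Ada, 2022), (35, Pat, qa, Lyra, Gus, 1994), (35, Pat, qa, Lyra, Kim, 1988), (35, Pat, qa, Lyra, Uma, 2010), (35, Pat, qa, Lyra, Zed, 2016), (35, Tai, eng, Gamma, Ada, 2022), (35, Tai, eng, Gamma, Gus, 1994), (35, Tai, eng, Gamma, Kim, 1988), (35, Tai, eng, Gamma, Uma, 2010), (35, Tai, eng, Gamma, Zed, 2016), (35, Tai, fin, Gamma, Ada, 2022), (35, Tai, fin, Gamma, Gus, 1994), (35, Tai, fin, Gamma, Kim, 1988), (35, Tai, fin, Gamma, Uma, 2010), (35, Tai, fin, Gamma, Zed, 2016), (35, Uma, mkt, Echo, Ada, 2022), (35, Uma, mkt, Echo, Gus, 1994), (35, Uma, mkt, Echo, Kim, 1988), (35, Uma, mkt, Echo, Uma, 2010), (35, Uma, mkt, Echo, Zed, 2016), (35, Xia, cs, Orion, Ada, 2022), (35, Xia, cs, Orion, Gus, 1994), (35, Xia, cs, Orion, Kim, 1988), (35, Xia, cs, Orion, Uma, 2010), (35, Xia, cs, Orion, Zed, 2016), (37, Kim, law, Zephyr, Ada, 2019), (37, Kim, law, Zephyr, Cal, 1997), (37, Kim, law, Zephyr, Eve, 1993), (37, Kim, law, Zephyr, Lee, 2010), (37, Kim, law, Zephyr, Xia, 1999), (37, Kim, law, Zephyr, Yan, 1999), (37, Kim, p2, Helix, Ada, 2019), (37, Kim, p2, Helix, Cal, 1997), (37, Kim, p2, Helix, Eve, 1993), (37, Kim, p2, Helix, Lee, 2010), (37, Kim, p2, Helix, Xia, 1999), (37, Kim, p2, Helix, Yan, 1999), (37, Tai, bio, Vega, Ada, 2019), (37, Tai, bio, Vega, Cal, 1997), (37, Tai, bio, Vega, Eve, 1993), (37, Tai, bio, Vega, Lee, 2010), (37, Tai, bio, Vega, Xia, 1999), (37, Tai, bio, Vega, Yan, 1999), (37, Yan, x1, Omega, Ada, 2019), (37, Yan, x1, Omega, Cal, 1997), (37, Yan, x1, Omega, Eve, 1993), (37, Yan, x1, Omega, Lee, 2010), (37, Yan, x1, Omega, Xia, 1999), (37, Yan, x1, Omega, Yan, 1999)}
σ[mid != 35]: keep tuples satisfying mid != 35 → {(37, Kim, law, Zephyr, Ada, 2019), (37, Kim, law, Zephyr, Cal, 1997), (37, Kim, law, Zephyr, Eve, 1993), (37, Kim, law, Zephyr, Lee, 2010), (37, Kim, law, Zephyr, Xia, 1999), (37, Kim, law, Zephyr, Yan, 1999), (37, Kim, p2, Helix, Ada, 2019), (37, Kim, p2, Helix, Cal, 1997), (37, Kim, p2, Helix, Eve, 1993), (37, Kim, p2, Helix, Lee, 2010), (37, Kim, p2, Helix, Xia, 1999), (37, Kim, p2, Helix, Yan, 1999), (37, Tai, bio, Vega, Ada, 2019), (37, Tai, bio, Vega, Cal, 1997), (37, Tai, bio, Vega, Eve, 1993), (37, Tai, bio, Vega, Lee, 2010), (37, Tai, bio, Vega, Xia, 1999), (37, Tai, bio, Vega, Yan, 1999), (37, Yan, x1, Omega, Ada, 2019), (37, Yan, x1, Omega, Cal, 1997), (37, Yan, x1, Omega, Eve, 1993), (37, Yan, x1, Omega, Lee, 2010), (37, Yan, x1, Omega, Xia, 1999), (37, Yan, x1, Omega, Yan, 1999)}
σ[mid = 37]: keep tuples satisfying mid = 37 → {(37, Kim, law, Zephyr, Ada, 2019), (37, Kim, law, Zephyr, Cal, 1997), (37, Kim, law, Zephyr, Eve, 1993), (37, Kim, law, Zephyr, Lee, 2010), (37, Kim, law, Zephyr, Xia, 1999), (37, Kim, law, Zephyr, Yan, 1999), (37, Kim, p2, Helix, Ada, 2019), (37, Kim, p2, Helix, Cal, 1997), (37, Kim, p2, Helix, Eve, 1993), (37, Kim, p2, Helix, Lee, 2010), (37, Kim, p2, Helix, Xia, 1999), (37, Kim, p2, Helix, Yan, 1999), (37, Tai, bio, Vega, Ada, 2019), (37, Tai, bio, Vega, Cal, 1997), (37, Tai, bio, Vega, Eve, 1993), (37, Tai, bio, Vega, Lee, 2010), (37, Tai, bio, Vega, Xia, 1999), (37, Tai, bio, Vega, Yan, 1999), (37, Yan, x1, Omega, Ada, 2019), (37, Yan, x1, Omega, Cal, 1997), (37, Yan, x1, Omega, Eve, 1993), (37, Yan, x1, Omega, Lee, 2010), (37, Yan, x1, Omega, Xia, 1999), (37, Yan, x1, Omega, Yan, 1999)}
π[mname]: project onto (mname) (18 duplicate(s) eliminated) → {Ada, Cal, Eve, Lee, Xia, Yan}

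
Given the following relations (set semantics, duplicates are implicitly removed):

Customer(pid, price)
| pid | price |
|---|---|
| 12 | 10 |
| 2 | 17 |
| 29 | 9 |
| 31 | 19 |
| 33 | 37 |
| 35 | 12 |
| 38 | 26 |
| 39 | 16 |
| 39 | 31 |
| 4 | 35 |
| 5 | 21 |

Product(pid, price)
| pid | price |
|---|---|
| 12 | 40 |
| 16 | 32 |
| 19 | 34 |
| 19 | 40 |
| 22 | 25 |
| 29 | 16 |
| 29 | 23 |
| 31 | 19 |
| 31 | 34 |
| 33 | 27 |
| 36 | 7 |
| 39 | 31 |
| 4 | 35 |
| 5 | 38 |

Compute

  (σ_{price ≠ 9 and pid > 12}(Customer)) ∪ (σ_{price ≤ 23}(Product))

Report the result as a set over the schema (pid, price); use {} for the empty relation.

Apply σ_{price ≠ 9 and pid > 12}; surviving tuples: {(31, 19), (33, 37), (35, 12), (38, 26), (39, 16), (39, 31)}
Apply σ_{price ≤ 23}; surviving tuples: {(29, 16), (29, 23), (31, 19), (36, 7)}
Set union of the two operands is {(29, 16), (29, 23), (31, 19), (33, 37), (35, 12), (36, 7), (38, 26), (39, 16), (39, 31)}.

{(29, 16), (29, 23), (31, 19), (33, 37), (35, 12), (36, 7), (38, 26), (39, 16), (39, 31)}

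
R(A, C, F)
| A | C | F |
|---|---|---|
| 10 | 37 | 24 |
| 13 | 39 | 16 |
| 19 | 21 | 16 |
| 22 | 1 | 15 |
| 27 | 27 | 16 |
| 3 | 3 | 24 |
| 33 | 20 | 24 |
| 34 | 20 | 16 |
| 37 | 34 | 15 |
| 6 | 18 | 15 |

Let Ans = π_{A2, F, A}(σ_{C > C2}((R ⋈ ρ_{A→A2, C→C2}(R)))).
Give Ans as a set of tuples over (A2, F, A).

{(19, 16, 13), (19, 16, 27), (22, 15, 37), (22, 15, 6), (27, 16, 13), (3, 24, 10), (3, 24, 33), (33, 24, 10), (34, 16, 13), (34, 16, 19), (34, 16, 27), (6, 15, 37)}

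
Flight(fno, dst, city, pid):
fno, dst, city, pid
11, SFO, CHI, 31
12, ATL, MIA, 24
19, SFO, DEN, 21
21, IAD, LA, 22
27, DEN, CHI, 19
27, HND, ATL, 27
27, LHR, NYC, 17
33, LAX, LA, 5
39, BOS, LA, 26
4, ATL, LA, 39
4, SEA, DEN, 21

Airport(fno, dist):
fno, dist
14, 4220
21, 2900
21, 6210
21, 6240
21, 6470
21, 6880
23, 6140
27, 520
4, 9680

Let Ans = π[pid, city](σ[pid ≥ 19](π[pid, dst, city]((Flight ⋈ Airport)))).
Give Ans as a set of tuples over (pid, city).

{(19, CHI), (21, DEN), (22, LA), (27, ATL), (39, LA)}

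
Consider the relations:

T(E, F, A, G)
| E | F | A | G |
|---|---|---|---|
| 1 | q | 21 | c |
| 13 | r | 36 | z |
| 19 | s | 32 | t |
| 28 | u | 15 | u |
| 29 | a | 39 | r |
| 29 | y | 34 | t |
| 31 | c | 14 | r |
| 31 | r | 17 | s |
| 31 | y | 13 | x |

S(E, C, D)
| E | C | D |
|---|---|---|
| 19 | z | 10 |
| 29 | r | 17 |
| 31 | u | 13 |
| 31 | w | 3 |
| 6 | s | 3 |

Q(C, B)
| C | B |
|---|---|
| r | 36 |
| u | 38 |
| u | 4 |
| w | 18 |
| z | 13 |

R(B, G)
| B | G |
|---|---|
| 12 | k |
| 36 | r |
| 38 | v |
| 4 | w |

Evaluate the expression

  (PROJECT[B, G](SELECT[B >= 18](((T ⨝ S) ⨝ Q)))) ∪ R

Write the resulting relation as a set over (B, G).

T ⋈ S (natural join on E): {(19, s, 32, t, z, 10), (29, a, 39, r, r, 17), (29, y, 34, t, r, 17), (31, c, 14, r, u, 13), (31, c, 14, r, w, 3), (31, r, 17, s, u, 13), (31, r, 17, s, w, 3), (31, y, 13, x, u, 13), (31, y, 13, x, w, 3)}
(T ⨝ S) ⋈ Q (natural join on C): {(19, s, 32, t, z, 10, 13), (29, a, 39, r, r, 17, 36), (29, y, 34, t, r, 17, 36), (31, c, 14, r, u, 13, 38), (31, c, 14, r, u, 13, 4), (31, c, 14, r, w, 3, 18), (31, r, 17, s, u, 13, 38), (31, r, 17, s, u, 13, 4), (31, r, 17, s, w, 3, 18), (31, y, 13, x, u, 13, 38), (31, y, 13, x, u, 13, 4), (31, y, 13, x, w, 3, 18)}
Filtering on B >= 18 leaves {(29, a, 39, r, r, 17, 36), (29, y, 34, t, r, 17, 36), (31, c, 14, r, u, 13, 38), (31, c, 14, r, w, 3, 18), (31, r, 17, s, u, 13, 38), (31, r, 17, s, w, 3, 18), (31, y, 13, x, u, 13, 38), (31, y, 13, x, w, 3, 18)}.
Projecting to B, G: {(18, r), (18, s), (18, x), (36, r), (36, t), (38, r), (38, s), (38, x)}
Union: {(18, r), (18, s), (18, x), (36, r), (36, t), (38, r), (38, s), (38, x)} with {(12, k), (36, r), (38, v), (4, w)} → {(12, k), (18, r), (18, s), (18, x), (36, r), (36, t), (38, r), (38, s), (38, v), (38, x), (4, w)}

{(12, k), (18, r), (18, s), (18, x), (36, r), (36, t), (38, r), (38, s), (38, v), (38, x), (4, w)}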